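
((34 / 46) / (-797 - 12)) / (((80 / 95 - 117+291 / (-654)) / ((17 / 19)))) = 63002 / 8986604183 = 0.00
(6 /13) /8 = 3 /52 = 0.06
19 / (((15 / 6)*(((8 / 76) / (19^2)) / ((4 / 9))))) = 521284 / 45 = 11584.09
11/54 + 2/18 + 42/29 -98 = -150707/1566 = -96.24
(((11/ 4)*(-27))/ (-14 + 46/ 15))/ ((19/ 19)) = 4455/ 656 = 6.79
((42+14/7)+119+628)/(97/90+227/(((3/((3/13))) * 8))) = 3701880/15259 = 242.60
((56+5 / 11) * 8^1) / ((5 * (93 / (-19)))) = -31464 / 1705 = -18.45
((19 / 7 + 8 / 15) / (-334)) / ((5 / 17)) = -5797 / 175350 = -0.03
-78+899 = 821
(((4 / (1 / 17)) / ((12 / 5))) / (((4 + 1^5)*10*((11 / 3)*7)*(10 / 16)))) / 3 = 68 / 5775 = 0.01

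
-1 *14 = -14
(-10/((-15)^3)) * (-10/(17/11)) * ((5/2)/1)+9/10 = 3911/4590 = 0.85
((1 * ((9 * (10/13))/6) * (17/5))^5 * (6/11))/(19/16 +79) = 33122424096/5240058109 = 6.32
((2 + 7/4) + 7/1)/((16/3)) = 129/64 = 2.02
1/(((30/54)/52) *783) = 52/435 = 0.12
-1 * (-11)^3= 1331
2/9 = 0.22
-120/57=-40/19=-2.11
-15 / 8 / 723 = -5 / 1928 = -0.00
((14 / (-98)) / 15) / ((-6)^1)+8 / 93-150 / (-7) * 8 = 3349711 / 19530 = 171.52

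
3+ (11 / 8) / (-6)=133 / 48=2.77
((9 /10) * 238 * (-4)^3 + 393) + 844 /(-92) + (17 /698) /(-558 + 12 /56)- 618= -4369926237407 /313414215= -13942.97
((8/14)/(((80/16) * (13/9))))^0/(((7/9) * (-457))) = -9/3199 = -0.00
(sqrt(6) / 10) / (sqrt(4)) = sqrt(6) / 20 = 0.12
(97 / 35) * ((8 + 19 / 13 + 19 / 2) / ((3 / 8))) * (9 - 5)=765136 / 1365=560.54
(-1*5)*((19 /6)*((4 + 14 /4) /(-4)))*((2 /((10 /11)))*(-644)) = -168245 /4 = -42061.25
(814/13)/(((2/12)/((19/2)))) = 46398/13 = 3569.08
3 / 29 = 0.10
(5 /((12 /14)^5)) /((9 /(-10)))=-420175 /34992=-12.01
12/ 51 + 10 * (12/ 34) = 3.76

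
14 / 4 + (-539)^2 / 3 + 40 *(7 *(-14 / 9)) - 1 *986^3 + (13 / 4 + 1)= -34505598365 / 36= -958488843.47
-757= -757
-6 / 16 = -3 / 8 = -0.38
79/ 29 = 2.72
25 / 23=1.09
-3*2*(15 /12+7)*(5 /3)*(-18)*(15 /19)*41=913275 /19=48067.11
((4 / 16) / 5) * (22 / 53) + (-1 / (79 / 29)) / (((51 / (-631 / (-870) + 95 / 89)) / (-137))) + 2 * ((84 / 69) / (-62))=355550064233 / 203256261135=1.75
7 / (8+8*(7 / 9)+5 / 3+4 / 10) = 315 / 733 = 0.43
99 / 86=1.15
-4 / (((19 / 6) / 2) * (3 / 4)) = -64 / 19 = -3.37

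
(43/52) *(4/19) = 0.17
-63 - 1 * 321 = -384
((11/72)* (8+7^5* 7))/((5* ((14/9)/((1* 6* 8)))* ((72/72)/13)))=50474853/35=1442138.66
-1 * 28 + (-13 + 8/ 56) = -286/ 7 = -40.86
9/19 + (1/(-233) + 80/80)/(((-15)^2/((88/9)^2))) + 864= 69781666177/80682075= 864.90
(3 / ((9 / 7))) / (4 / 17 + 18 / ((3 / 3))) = 119 / 930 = 0.13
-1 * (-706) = 706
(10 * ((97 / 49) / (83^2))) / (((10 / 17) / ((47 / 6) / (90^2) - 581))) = -46562075897 / 16405464600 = -2.84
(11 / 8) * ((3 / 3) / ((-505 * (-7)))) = 11 / 28280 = 0.00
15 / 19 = 0.79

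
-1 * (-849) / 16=849 / 16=53.06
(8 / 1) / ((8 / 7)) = 7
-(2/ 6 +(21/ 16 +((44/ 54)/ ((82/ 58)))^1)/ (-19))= -78721/ 336528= -0.23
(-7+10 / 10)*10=-60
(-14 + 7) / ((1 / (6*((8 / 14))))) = -24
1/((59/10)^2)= 100/3481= 0.03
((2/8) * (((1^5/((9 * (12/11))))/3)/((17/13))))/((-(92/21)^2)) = -0.00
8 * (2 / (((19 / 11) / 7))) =1232 / 19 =64.84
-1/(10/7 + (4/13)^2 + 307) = -1183/364983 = -0.00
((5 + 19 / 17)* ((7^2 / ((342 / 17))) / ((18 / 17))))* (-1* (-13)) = 281554 / 1539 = 182.95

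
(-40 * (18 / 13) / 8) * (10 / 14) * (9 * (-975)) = 303750 / 7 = 43392.86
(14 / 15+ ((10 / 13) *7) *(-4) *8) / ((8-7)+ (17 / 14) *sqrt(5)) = 6549928 / 243555-7953484 *sqrt(5) / 243555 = -46.13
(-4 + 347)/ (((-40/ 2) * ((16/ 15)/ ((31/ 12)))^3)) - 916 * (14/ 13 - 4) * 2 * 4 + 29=289065028691/ 13631488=21205.68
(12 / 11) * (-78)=-936 / 11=-85.09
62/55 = 1.13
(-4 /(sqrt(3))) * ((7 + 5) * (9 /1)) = -144 * sqrt(3) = -249.42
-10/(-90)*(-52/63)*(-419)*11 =239668/567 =422.69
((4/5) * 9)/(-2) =-18/5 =-3.60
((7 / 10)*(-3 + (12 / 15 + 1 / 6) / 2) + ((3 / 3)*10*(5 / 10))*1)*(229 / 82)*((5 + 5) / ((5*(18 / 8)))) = 444947 / 55350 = 8.04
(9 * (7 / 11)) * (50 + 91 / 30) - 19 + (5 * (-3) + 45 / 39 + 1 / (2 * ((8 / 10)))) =1553067 / 5720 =271.52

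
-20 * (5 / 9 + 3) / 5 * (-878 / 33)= 112384 / 297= 378.40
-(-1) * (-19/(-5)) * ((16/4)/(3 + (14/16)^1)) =608/155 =3.92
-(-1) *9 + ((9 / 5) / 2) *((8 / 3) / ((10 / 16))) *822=79137 / 25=3165.48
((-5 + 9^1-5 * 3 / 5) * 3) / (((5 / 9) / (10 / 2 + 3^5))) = 6696 / 5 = 1339.20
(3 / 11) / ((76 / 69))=207 / 836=0.25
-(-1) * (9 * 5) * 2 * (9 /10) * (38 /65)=47.35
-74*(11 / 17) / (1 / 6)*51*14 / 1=-205128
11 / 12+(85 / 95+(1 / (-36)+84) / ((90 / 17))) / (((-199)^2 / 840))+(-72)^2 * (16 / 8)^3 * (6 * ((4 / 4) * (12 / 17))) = 242646555611429 / 1381441284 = 175647.39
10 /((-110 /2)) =-2 /11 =-0.18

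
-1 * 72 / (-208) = 9 / 26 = 0.35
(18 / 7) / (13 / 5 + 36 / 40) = 0.73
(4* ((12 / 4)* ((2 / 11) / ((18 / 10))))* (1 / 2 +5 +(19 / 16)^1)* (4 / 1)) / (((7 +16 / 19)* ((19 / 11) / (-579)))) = -206510 / 149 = -1385.97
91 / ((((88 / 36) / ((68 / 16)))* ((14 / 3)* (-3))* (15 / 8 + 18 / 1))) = -663 / 1166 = -0.57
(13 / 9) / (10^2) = 13 / 900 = 0.01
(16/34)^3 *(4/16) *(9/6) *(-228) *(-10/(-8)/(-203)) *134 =7332480/997339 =7.35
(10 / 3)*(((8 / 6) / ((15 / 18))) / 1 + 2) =12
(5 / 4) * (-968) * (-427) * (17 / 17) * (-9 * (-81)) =376652430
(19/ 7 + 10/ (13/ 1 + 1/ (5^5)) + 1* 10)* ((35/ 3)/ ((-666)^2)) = 2396540/ 6757464771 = 0.00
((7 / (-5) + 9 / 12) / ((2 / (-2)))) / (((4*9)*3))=13 / 2160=0.01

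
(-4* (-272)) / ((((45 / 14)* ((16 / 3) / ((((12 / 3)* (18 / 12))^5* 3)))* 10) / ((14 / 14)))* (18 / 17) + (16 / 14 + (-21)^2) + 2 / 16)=27965952 / 11368253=2.46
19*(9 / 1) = 171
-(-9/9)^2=-1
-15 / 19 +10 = 175 / 19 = 9.21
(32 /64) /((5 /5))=1 /2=0.50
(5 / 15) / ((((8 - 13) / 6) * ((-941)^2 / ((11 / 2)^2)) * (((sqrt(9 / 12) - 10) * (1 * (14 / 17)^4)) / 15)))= 30318123 * sqrt(3) / 13504605324112 + 151590615 / 3376151331028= 0.00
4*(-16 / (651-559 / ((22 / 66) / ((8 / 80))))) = -640 / 4833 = -0.13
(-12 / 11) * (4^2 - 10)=-72 / 11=-6.55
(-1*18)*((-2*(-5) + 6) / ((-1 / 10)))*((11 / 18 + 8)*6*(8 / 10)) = 119040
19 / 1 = 19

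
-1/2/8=-1/16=-0.06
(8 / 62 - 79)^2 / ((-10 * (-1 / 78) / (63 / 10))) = 305681.74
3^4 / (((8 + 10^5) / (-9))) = -27 / 3704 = -0.01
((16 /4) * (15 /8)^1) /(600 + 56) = 15 /1312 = 0.01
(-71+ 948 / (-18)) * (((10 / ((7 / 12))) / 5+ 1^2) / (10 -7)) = -1643 / 9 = -182.56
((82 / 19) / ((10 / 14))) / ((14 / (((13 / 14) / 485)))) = 533 / 645050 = 0.00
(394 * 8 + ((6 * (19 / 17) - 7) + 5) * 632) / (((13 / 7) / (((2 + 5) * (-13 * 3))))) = -15309168 / 17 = -900539.29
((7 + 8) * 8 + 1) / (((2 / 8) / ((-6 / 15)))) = -968 / 5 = -193.60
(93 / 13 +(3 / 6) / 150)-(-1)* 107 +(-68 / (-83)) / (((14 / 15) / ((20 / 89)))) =23061299017 / 201665100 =114.35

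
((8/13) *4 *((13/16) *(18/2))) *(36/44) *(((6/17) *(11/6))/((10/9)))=729/85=8.58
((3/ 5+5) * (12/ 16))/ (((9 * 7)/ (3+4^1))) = 7/ 15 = 0.47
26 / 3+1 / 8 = 211 / 24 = 8.79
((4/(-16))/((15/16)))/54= -2/405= -0.00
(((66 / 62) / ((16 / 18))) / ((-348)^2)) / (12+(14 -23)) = 11 / 3337088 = 0.00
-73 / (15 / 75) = -365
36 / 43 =0.84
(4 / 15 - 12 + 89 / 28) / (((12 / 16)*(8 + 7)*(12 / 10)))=-3593 / 5670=-0.63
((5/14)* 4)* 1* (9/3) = 30/7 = 4.29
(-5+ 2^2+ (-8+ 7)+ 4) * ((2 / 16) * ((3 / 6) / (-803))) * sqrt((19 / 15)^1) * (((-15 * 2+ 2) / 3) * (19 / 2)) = 0.02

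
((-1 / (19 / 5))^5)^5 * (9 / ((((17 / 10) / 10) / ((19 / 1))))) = -268220901489257812500 / 83278969826334395901177019724657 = -0.00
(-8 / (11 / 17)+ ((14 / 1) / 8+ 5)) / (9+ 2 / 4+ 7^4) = -247 / 106062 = -0.00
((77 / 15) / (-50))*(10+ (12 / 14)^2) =-2893 / 2625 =-1.10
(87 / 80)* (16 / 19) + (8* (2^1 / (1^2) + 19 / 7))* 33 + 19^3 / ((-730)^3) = 64440587334353 / 51739261000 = 1245.49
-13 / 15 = -0.87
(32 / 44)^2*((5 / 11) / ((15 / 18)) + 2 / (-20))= 0.24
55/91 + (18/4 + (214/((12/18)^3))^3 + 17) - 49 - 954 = 2194233731843/5824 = 376757165.50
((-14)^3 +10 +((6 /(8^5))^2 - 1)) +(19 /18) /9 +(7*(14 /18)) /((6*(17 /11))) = -1010693046259607 /369635622912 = -2734.30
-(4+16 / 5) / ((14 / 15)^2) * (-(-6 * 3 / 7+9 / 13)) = -15.53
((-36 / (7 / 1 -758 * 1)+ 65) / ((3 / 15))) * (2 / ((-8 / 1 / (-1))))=81.31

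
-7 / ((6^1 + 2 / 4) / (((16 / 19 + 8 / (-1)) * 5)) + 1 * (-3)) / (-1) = -9520 / 4327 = -2.20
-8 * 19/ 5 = -152/ 5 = -30.40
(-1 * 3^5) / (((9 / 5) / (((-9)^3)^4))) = -38127987424935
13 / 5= 2.60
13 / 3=4.33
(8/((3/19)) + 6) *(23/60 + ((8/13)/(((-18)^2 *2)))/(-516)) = 8852002/407511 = 21.72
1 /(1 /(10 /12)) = 5 /6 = 0.83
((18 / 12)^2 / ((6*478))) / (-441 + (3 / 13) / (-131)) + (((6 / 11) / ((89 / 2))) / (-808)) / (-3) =310262967 / 94657638747232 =0.00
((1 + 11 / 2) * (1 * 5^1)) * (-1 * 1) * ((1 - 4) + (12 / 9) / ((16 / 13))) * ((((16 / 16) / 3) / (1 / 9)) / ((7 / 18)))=13455 / 28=480.54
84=84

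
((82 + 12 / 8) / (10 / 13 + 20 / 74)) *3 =240981 / 1000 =240.98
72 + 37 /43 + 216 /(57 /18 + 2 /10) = 137.02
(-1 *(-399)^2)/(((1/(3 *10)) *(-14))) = 341145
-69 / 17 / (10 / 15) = -207 / 34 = -6.09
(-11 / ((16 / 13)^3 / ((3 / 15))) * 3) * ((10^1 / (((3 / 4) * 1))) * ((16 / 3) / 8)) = -24167 / 768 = -31.47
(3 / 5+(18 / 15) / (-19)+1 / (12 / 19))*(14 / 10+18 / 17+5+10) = 896707 / 24225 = 37.02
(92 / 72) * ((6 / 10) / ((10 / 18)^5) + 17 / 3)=9166259 / 421875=21.73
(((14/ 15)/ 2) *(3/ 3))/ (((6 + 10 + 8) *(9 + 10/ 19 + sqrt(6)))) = 24073/ 11014200 - 2527 *sqrt(6)/ 11014200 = 0.00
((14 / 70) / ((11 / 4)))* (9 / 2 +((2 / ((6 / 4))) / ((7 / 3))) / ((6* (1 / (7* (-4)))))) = 0.13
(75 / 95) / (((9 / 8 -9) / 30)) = -400 / 133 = -3.01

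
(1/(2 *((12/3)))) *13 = 1.62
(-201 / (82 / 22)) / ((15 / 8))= -5896 / 205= -28.76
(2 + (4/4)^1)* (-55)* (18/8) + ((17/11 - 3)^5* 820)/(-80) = -196169119/644204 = -304.51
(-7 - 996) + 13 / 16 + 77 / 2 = -15419 / 16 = -963.69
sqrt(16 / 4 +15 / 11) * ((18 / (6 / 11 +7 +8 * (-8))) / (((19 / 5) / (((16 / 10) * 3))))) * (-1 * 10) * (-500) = -80000 * sqrt(649) / 437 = -4663.70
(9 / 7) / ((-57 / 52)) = -156 / 133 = -1.17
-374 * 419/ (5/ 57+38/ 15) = -14887070/ 249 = -59787.43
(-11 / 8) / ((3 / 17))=-7.79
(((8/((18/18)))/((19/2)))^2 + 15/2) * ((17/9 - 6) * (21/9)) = -1535093/19494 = -78.75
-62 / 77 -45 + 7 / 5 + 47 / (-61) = -1060951 / 23485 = -45.18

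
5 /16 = 0.31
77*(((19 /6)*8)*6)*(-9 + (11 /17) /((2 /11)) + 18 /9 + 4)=111188 /17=6540.47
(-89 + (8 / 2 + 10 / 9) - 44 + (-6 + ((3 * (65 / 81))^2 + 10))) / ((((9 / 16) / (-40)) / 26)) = 1432537600 / 6561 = 218341.35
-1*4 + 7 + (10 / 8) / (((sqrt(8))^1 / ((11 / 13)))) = 55*sqrt(2) / 208 + 3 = 3.37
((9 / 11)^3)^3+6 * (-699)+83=-9693135537212 / 2357947691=-4110.84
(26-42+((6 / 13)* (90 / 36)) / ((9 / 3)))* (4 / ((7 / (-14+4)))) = 89.23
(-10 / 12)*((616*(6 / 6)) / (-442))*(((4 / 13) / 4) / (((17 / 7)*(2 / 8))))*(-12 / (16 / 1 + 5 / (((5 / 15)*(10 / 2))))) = -86240 / 927979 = -0.09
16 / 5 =3.20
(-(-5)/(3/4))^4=160000/81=1975.31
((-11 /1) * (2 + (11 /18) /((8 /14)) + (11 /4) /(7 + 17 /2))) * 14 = -558019 /1116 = -500.02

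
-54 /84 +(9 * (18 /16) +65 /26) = 671 /56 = 11.98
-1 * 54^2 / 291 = -972 / 97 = -10.02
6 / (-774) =-1 / 129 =-0.01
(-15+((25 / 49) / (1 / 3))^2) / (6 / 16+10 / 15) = -145872 / 12005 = -12.15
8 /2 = 4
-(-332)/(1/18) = 5976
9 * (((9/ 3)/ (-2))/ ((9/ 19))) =-57/ 2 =-28.50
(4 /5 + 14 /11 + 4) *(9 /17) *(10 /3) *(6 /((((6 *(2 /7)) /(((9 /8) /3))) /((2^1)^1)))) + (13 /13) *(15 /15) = 10895 /374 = 29.13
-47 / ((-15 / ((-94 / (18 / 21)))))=-15463 / 45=-343.62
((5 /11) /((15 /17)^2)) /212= 289 /104940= 0.00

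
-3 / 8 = -0.38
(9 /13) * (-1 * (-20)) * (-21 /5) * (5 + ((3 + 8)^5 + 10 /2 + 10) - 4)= -9366665.54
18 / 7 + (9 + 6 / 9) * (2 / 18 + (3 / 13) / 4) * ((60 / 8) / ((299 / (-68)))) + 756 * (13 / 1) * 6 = 28880181859 / 489762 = 58967.79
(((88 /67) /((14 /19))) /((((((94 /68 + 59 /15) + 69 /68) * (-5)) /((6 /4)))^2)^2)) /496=41646577356 /2297550135439577249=0.00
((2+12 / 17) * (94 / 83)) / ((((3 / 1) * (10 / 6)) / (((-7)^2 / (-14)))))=-15134 / 7055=-2.15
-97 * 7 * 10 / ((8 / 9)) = -30555 / 4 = -7638.75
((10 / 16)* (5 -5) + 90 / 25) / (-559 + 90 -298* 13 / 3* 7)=-54 / 142625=-0.00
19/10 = 1.90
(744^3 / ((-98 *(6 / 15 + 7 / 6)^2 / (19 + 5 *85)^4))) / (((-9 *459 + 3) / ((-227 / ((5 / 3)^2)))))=-6130844849765066121216 / 4654363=-1317225332395661.04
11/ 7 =1.57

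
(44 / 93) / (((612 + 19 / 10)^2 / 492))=721600 / 1168306951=0.00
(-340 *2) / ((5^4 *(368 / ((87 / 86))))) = -1479 / 494500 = -0.00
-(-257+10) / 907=247 / 907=0.27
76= 76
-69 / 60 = -23 / 20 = -1.15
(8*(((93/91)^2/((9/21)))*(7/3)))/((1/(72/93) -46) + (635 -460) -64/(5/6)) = 922560/1084811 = 0.85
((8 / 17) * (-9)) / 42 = -12 / 119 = -0.10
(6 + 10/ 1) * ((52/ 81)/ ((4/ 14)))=2912/ 81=35.95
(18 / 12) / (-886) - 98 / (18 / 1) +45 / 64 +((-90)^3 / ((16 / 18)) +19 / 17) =-3557599878313 / 4337856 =-820128.63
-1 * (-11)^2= -121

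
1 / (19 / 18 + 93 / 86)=387 / 827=0.47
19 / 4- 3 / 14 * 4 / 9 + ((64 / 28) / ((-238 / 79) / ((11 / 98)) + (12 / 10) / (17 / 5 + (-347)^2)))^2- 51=-1343206124784017465185307 / 28987149585132826817772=-46.34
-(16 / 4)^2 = -16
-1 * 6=-6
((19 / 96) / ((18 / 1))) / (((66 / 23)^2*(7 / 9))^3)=2812681891 / 67200722620416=0.00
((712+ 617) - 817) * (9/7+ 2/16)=5056/7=722.29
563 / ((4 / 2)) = 563 / 2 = 281.50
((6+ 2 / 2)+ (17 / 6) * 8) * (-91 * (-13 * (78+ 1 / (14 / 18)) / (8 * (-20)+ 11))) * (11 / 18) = -30608435 / 2682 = -11412.54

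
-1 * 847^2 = -717409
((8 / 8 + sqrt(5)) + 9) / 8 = sqrt(5) / 8 + 5 / 4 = 1.53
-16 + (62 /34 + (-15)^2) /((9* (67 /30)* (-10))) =-58528 /3417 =-17.13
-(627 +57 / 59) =-37050 / 59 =-627.97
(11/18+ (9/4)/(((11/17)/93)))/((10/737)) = 8596301/360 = 23878.61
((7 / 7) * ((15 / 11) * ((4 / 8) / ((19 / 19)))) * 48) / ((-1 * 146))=-180 / 803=-0.22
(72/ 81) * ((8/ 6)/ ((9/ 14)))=448/ 243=1.84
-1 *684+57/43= -29355/43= -682.67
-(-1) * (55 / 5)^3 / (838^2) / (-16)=-1331 / 11235904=-0.00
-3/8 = -0.38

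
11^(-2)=1 / 121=0.01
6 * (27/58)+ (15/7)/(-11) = 5802/2233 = 2.60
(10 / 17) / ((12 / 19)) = 95 / 102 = 0.93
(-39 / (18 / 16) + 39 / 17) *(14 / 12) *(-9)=11557 / 34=339.91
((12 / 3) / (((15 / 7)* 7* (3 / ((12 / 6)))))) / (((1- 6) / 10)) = -16 / 45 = -0.36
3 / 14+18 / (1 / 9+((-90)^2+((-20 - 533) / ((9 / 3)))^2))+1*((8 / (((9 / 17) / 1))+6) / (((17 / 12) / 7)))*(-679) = -9576016882451 / 135199470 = -70828.80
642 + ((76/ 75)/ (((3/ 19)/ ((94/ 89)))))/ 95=64287394/ 100125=642.07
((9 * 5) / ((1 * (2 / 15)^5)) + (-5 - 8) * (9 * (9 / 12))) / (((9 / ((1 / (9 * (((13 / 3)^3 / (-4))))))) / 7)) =-79727823 / 17576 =-4536.18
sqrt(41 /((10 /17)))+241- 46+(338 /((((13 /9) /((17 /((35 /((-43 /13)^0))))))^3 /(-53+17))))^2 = sqrt(6970) /10+66559344738791811 /310666890625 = 214255.01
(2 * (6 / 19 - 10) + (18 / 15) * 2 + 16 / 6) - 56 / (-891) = -1205252 / 84645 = -14.24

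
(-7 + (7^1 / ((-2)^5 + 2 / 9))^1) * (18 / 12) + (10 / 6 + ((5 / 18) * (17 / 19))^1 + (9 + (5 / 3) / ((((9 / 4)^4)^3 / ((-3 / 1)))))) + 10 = 30953773478175077 / 3069444202475508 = 10.08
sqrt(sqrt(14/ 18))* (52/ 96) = 13* sqrt(3)* 7^(1/ 4)/ 72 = 0.51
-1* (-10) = 10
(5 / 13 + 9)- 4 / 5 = 558 / 65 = 8.58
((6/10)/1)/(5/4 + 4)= 4/35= 0.11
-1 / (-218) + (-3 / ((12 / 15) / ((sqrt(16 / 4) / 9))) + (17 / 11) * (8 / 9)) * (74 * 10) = 399.90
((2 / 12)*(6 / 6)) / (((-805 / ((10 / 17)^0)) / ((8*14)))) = -8 / 345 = -0.02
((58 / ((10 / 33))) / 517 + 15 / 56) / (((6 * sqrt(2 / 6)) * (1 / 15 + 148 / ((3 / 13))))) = 933 * sqrt(3) / 5627216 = 0.00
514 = 514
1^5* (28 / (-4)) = -7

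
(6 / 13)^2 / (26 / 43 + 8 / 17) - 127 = -2807267 / 22139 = -126.80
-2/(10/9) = -9/5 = -1.80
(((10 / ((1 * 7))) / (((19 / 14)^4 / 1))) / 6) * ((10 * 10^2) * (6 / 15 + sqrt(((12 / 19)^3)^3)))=379330560000 * sqrt(57) / 322687697779 + 10976000 / 390963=36.95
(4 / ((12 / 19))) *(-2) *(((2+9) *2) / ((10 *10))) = -209 / 75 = -2.79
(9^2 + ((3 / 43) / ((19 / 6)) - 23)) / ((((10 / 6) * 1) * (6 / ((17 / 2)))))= 49.32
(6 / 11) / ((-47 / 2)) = -12 / 517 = -0.02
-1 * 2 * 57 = -114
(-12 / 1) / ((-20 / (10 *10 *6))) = 360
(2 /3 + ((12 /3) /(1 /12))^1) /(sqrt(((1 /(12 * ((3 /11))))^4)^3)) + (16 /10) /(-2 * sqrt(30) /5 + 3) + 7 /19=16 * sqrt(30) /105 + 14089942550577 /235617613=59800.87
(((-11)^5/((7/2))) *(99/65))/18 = -1771561/455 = -3893.54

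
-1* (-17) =17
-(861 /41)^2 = -441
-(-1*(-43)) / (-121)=43 / 121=0.36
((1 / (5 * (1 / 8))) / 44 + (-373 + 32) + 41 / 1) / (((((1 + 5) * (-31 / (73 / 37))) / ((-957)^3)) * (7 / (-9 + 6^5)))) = -124222236014820339 / 40145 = -3094338921779.06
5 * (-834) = -4170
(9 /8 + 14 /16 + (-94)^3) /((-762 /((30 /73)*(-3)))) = -12458730 /9271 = -1343.84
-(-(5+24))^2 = -841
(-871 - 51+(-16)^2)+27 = -639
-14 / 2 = -7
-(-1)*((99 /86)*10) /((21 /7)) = 165 /43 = 3.84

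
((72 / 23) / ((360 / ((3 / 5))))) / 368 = 0.00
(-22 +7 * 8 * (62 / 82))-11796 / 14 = -235980 / 287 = -822.23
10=10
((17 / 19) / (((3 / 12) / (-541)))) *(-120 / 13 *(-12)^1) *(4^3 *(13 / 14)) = -1695191040 / 133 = -12745797.29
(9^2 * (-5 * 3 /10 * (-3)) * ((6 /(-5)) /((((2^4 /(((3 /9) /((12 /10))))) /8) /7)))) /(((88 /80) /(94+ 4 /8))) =-1607445 /44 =-36532.84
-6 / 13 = -0.46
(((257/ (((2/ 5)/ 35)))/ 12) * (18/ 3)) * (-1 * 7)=-78706.25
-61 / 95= -0.64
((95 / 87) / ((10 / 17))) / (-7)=-323 / 1218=-0.27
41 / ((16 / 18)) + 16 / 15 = 5663 / 120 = 47.19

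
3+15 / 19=72 / 19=3.79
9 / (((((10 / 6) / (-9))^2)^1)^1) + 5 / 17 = 111662 / 425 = 262.73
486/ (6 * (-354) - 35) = -486/ 2159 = -0.23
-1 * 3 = -3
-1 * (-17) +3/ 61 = 1040/ 61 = 17.05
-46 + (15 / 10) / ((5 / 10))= -43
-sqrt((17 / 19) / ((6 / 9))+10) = -sqrt(16378) / 38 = -3.37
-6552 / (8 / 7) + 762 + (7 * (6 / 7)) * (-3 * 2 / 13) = -64659 / 13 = -4973.77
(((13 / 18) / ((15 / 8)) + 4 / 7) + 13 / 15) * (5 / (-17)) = -1723 / 3213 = -0.54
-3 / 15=-1 / 5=-0.20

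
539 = 539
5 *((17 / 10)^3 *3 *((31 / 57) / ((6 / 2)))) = 152303 / 11400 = 13.36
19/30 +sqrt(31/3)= 19/30 +sqrt(93)/3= 3.85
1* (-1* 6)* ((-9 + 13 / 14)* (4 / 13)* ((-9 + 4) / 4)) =-1695 / 91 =-18.63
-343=-343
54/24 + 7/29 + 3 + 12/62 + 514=1868787/3596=519.68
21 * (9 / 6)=63 / 2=31.50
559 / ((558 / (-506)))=-141427 / 279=-506.91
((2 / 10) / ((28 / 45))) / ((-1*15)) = -3 / 140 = -0.02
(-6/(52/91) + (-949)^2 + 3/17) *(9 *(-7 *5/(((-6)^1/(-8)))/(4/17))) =-3215108715/2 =-1607554357.50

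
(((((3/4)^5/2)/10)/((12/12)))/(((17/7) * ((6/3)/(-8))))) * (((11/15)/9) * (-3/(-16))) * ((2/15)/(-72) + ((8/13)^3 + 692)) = -3719775983/17997824000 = -0.21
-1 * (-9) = 9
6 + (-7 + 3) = 2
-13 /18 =-0.72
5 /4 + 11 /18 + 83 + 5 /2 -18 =2497 /36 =69.36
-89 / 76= -1.17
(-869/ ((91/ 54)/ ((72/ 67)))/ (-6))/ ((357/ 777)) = 20835144/ 103649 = 201.02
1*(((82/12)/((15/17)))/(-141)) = -697/12690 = -0.05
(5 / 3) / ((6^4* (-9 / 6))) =-5 / 5832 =-0.00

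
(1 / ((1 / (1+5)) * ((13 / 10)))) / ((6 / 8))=80 / 13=6.15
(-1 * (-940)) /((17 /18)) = 16920 /17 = 995.29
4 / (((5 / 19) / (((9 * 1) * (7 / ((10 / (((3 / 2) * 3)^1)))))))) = 10773 / 25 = 430.92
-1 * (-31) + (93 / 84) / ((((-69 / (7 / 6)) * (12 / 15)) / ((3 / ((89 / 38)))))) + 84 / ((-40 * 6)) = 30.62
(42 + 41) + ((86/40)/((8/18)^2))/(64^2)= 108793243/1310720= 83.00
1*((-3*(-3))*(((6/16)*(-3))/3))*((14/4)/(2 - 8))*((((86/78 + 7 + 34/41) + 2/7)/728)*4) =77379/776048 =0.10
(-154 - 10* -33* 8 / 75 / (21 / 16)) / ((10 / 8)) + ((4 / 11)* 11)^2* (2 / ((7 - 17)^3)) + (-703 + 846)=108211 / 2625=41.22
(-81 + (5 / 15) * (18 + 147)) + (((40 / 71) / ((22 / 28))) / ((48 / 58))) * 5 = -50768 / 2343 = -21.67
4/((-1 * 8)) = -1/2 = -0.50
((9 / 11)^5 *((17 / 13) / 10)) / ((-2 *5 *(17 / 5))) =-59049 / 41873260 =-0.00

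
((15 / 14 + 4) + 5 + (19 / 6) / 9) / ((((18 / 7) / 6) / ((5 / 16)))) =7.60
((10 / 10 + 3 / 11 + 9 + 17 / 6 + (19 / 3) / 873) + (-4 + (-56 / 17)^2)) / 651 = 47491621 / 1548598986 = 0.03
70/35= 2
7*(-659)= -4613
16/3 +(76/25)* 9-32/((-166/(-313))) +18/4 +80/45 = -798029/37350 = -21.37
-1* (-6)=6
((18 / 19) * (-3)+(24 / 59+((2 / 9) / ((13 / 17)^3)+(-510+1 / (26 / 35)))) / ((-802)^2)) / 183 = -81062068297781 / 5218047172509912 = -0.02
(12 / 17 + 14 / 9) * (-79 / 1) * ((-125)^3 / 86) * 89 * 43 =2375708984375 / 153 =15527509701.80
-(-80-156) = 236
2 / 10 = 1 / 5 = 0.20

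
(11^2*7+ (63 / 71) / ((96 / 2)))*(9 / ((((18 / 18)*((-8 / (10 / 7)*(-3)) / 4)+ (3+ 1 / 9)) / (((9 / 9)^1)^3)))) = 55670895 / 53392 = 1042.68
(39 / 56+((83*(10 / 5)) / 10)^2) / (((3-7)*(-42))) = 386759 / 235200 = 1.64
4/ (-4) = -1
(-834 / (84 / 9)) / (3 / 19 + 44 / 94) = -1117143 / 7826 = -142.75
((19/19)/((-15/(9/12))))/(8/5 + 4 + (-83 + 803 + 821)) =-0.00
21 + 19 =40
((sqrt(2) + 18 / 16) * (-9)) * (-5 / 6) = 135 / 16 + 15 * sqrt(2) / 2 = 19.04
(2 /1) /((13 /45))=90 /13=6.92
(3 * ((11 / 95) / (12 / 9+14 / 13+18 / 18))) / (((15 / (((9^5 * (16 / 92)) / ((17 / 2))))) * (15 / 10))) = 5.47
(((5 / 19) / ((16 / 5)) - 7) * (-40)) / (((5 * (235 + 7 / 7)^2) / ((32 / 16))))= 2103 / 1058224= 0.00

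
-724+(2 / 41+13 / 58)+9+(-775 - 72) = -3713787 / 2378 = -1561.73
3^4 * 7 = 567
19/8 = 2.38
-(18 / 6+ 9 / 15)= -18 / 5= -3.60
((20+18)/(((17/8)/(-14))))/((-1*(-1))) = -4256/17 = -250.35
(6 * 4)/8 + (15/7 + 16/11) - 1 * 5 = 123/77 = 1.60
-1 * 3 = -3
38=38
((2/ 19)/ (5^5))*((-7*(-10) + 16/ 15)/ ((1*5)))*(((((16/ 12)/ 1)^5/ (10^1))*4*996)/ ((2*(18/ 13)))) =4711276544/ 16231640625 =0.29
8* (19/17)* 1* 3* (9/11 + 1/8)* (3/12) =4731/748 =6.32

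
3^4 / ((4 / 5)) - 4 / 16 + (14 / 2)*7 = 150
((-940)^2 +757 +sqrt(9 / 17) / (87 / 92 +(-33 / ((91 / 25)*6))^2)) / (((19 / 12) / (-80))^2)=1053184204800*sqrt(17) / 7547963807 +815023411200 / 361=2257683154.81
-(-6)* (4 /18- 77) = -1382 /3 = -460.67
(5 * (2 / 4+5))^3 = 166375 / 8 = 20796.88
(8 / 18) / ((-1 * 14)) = -2 / 63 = -0.03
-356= -356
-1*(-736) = 736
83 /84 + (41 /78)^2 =13462 /10647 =1.26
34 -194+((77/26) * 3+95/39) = -11597/78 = -148.68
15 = 15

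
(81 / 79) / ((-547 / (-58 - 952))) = 81810 / 43213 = 1.89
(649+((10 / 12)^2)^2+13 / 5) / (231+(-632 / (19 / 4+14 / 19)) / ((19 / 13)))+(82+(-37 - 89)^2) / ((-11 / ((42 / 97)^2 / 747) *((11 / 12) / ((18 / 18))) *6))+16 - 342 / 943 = 242538346475773089427 / 12214985989431923280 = 19.86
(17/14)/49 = 17/686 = 0.02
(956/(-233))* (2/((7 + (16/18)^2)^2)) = -12544632/92771513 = -0.14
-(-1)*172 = 172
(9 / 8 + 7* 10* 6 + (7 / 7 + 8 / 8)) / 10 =677 / 16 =42.31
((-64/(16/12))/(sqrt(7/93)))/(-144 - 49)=48 * sqrt(651)/1351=0.91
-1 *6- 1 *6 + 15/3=-7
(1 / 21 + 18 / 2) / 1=190 / 21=9.05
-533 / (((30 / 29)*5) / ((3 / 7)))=-15457 / 350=-44.16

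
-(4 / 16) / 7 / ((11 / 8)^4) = -1024 / 102487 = -0.01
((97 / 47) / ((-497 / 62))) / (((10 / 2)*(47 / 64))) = -384896 / 5489365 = -0.07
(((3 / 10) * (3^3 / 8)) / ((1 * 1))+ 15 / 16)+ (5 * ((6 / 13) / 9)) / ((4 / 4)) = 1721 / 780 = 2.21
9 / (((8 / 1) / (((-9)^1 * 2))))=-81 / 4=-20.25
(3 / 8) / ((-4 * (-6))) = 1 / 64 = 0.02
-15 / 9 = -5 / 3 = -1.67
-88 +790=702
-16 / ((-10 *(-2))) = -4 / 5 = -0.80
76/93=0.82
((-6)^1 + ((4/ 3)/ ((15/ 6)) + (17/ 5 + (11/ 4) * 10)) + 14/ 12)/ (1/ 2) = 53.20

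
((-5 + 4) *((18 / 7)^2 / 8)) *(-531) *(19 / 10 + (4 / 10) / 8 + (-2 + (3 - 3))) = -43011 / 1960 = -21.94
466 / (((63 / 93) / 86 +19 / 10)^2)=10350378425 / 80848328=128.02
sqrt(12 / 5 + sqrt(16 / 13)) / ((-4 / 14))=-7*sqrt(325*sqrt(13) + 2535) / 65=-6.56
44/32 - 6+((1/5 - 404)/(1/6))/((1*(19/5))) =-97615/152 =-642.20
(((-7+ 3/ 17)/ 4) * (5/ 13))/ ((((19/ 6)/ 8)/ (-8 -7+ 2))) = 6960/ 323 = 21.55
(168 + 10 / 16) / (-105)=-1349 / 840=-1.61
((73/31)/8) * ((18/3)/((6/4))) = 73/62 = 1.18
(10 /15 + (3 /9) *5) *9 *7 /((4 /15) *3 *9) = 20.42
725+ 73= 798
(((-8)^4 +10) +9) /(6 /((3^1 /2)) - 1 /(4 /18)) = -8230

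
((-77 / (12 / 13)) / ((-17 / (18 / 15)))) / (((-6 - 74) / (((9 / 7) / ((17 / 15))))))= -3861 / 46240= -0.08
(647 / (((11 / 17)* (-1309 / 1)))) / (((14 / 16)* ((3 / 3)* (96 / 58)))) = -18763 / 35574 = -0.53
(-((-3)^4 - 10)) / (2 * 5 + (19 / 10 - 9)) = -710 / 29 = -24.48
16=16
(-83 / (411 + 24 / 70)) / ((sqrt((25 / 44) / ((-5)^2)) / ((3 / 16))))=-0.25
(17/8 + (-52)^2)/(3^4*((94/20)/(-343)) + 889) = 37128035/12181852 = 3.05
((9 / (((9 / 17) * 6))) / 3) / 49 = 17 / 882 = 0.02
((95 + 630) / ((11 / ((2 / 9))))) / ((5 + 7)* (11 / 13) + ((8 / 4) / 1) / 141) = 442975 / 307527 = 1.44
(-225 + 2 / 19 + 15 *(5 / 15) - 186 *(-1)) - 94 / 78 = -26009 / 741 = -35.10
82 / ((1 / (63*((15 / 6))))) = 12915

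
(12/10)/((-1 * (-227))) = 6/1135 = 0.01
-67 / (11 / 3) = -201 / 11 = -18.27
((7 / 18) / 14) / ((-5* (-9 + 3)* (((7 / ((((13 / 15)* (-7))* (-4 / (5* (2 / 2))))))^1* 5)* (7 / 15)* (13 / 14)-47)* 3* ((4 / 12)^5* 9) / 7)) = -7 / 5265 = -0.00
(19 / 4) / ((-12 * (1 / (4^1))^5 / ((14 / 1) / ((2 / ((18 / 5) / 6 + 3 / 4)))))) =-19152 / 5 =-3830.40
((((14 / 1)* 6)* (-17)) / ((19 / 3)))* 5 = -21420 / 19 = -1127.37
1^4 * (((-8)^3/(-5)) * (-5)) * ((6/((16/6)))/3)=-384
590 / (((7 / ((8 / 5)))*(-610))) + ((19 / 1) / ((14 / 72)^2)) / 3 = 2500136 / 14945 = 167.29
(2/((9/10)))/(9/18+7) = 8/27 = 0.30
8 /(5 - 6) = -8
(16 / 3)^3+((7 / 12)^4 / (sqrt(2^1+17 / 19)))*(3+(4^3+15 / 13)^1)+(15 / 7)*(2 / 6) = 1063643*sqrt(1045) / 7413120+28807 / 189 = 157.06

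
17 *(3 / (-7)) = -51 / 7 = -7.29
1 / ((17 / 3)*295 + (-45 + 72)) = 3 / 5096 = 0.00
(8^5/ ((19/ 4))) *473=61997056/ 19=3263002.95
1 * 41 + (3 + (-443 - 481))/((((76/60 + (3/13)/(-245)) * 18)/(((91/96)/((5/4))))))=6005123/580512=10.34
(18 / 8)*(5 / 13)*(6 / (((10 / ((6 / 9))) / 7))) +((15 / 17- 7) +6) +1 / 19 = 19803 / 8398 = 2.36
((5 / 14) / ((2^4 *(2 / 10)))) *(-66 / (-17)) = 825 / 1904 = 0.43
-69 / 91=-0.76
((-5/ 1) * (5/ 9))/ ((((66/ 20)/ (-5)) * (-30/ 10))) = -1250/ 891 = -1.40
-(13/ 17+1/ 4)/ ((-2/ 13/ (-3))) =-2691/ 136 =-19.79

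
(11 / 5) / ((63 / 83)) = 913 / 315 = 2.90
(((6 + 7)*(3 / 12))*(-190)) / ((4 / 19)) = -23465 / 8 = -2933.12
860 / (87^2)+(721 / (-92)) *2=-5417689 / 348174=-15.56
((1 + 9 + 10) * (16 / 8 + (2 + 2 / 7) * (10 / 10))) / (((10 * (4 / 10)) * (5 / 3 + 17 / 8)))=3600 / 637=5.65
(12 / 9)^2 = 16 / 9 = 1.78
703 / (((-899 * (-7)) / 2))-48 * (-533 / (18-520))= -80147150 / 1579543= -50.74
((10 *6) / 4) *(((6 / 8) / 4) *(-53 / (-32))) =2385 / 512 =4.66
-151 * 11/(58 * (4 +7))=-2.60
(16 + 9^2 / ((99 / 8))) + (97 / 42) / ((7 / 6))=13219 / 539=24.53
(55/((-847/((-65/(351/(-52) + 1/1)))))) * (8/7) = -10400/12397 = -0.84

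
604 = 604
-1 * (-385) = 385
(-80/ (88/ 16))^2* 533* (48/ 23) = 235339.71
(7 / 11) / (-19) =-7 / 209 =-0.03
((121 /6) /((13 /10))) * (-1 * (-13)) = 605 /3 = 201.67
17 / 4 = 4.25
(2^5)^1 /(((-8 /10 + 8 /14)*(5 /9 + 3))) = -315 /8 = -39.38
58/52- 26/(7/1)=-473/182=-2.60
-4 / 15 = -0.27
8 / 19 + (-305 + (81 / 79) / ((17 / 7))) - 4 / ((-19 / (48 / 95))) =-737053104 / 2424115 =-304.05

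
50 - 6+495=539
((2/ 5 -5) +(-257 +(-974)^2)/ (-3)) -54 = -4742974/ 15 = -316198.27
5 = 5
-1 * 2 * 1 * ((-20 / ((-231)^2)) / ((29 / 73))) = 2920 / 1547469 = 0.00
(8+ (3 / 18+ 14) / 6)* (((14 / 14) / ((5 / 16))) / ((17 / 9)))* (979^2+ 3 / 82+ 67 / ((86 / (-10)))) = 16823322.39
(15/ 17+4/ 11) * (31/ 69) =7223/ 12903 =0.56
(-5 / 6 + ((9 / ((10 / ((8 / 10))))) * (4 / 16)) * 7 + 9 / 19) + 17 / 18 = 15773 / 8550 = 1.84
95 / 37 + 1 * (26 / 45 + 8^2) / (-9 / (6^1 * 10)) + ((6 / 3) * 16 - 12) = -407543 / 999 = -407.95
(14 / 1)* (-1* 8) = -112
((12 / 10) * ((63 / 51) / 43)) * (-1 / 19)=-126 / 69445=-0.00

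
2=2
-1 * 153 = -153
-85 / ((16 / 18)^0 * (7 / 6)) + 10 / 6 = -1495 / 21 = -71.19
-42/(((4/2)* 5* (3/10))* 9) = -14/9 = -1.56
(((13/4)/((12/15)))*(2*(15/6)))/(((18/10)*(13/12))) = 125/12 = 10.42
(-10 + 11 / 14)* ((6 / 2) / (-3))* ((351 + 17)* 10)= 237360 / 7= 33908.57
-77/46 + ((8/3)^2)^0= -31/46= -0.67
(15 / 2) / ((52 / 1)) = 0.14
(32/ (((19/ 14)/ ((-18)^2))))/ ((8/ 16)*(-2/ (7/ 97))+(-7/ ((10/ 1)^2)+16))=101606400/ 27569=3685.53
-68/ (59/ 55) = -3740/ 59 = -63.39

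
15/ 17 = 0.88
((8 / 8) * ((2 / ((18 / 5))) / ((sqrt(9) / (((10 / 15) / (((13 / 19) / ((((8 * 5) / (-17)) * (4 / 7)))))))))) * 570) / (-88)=722000 / 459459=1.57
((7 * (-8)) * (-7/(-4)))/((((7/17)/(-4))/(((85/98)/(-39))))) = -5780/273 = -21.17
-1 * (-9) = 9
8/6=4/3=1.33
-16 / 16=-1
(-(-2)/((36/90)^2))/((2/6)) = 75/2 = 37.50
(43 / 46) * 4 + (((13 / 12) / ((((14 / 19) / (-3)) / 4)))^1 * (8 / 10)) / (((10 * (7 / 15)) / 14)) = -31076 / 805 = -38.60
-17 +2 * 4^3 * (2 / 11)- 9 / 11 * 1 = 60 / 11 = 5.45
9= 9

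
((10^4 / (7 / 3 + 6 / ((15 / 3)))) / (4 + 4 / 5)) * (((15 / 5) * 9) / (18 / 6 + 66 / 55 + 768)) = 20.62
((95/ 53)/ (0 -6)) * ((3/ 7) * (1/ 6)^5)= -95/ 5769792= -0.00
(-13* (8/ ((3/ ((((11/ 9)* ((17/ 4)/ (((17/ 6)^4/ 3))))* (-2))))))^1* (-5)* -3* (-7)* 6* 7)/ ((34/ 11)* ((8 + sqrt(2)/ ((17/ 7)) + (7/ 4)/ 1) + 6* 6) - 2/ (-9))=-2016911176600320/ 3863007597833 + 18124366740480* sqrt(2)/ 3863007597833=-515.47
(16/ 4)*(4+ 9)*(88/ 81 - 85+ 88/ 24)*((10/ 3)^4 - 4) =-3270488000/ 6561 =-498474.01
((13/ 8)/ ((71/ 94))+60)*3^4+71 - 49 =1435979/ 284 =5056.26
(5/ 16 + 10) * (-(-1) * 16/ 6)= 55/ 2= 27.50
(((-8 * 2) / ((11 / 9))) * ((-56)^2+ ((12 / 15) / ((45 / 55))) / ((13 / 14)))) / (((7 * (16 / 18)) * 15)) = -1573008 / 3575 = -440.00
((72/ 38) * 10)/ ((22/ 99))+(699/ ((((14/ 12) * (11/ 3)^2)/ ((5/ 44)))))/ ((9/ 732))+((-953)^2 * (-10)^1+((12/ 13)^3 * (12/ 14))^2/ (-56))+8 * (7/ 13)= -380231166948703153816/ 41868354270743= -9081588.55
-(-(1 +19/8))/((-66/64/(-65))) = 2340/11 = 212.73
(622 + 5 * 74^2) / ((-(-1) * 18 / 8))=12445.33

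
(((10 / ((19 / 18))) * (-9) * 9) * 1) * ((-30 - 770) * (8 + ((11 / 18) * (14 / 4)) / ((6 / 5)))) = 114102000 / 19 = 6005368.42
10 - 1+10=19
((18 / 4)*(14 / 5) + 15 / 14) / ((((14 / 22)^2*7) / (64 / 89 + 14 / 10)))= 109196571 / 10684450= 10.22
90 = 90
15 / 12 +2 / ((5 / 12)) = 121 / 20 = 6.05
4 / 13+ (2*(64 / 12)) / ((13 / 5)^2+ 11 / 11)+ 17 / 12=15631 / 5044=3.10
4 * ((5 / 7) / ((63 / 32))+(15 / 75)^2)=1.61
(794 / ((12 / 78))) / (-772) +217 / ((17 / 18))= 2927695 / 13124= 223.08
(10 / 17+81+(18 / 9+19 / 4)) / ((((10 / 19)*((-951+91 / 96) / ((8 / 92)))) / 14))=-38348688 / 178305775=-0.22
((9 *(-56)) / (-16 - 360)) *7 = 441 / 47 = 9.38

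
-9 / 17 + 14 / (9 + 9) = 38 / 153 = 0.25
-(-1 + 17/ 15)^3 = -8/ 3375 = -0.00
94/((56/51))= 2397/28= 85.61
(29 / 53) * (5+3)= 232 / 53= 4.38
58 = 58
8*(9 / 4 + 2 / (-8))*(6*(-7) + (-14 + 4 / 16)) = -892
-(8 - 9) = 1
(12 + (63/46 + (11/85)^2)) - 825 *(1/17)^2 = 3500191/332350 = 10.53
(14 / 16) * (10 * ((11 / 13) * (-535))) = -205975 / 52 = -3961.06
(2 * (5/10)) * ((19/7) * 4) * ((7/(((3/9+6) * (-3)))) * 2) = -8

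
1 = 1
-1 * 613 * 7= -4291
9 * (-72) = -648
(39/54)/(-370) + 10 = 66587/6660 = 10.00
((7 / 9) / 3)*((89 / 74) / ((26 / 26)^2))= 623 / 1998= 0.31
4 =4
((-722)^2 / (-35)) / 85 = -521284 / 2975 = -175.22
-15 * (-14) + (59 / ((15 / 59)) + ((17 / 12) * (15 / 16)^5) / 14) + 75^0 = 390319368251 / 880803840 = 443.14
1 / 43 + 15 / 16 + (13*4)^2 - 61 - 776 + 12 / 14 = 9000227 / 4816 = 1868.82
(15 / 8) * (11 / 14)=165 / 112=1.47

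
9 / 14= 0.64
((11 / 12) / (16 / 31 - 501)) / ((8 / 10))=-341 / 148944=-0.00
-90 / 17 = -5.29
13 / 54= 0.24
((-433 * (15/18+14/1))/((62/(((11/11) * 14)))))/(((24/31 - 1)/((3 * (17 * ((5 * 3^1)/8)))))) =9826935/16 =614183.44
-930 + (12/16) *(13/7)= -26001/28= -928.61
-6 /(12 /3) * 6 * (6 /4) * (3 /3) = -27 /2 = -13.50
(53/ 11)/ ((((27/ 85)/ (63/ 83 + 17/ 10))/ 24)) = 7355764/ 8217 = 895.19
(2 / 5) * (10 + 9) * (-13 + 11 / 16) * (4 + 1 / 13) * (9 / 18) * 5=-198379 / 208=-953.75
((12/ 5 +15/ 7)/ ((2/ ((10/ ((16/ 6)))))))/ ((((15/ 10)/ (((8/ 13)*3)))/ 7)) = 954/ 13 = 73.38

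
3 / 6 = 1 / 2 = 0.50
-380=-380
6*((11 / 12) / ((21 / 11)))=121 / 42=2.88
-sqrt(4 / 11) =-2 * sqrt(11) / 11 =-0.60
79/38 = 2.08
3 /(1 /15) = 45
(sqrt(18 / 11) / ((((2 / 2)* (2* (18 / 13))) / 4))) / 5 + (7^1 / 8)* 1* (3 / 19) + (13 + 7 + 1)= 13* sqrt(22) / 165 + 3213 / 152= 21.51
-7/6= -1.17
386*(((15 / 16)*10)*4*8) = 115800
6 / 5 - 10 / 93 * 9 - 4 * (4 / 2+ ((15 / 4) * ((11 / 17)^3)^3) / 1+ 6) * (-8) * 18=85493914959717972 / 18381120857035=4651.18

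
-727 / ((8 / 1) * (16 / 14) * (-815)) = 5089 / 52160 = 0.10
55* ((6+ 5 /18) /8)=6215 /144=43.16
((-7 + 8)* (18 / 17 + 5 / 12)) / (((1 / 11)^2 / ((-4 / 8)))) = -36421 / 408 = -89.27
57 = 57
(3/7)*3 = 9/7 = 1.29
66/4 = 33/2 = 16.50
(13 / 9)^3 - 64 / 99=18983 / 8019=2.37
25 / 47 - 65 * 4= -12195 / 47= -259.47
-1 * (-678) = 678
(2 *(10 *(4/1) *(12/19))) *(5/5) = 960/19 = 50.53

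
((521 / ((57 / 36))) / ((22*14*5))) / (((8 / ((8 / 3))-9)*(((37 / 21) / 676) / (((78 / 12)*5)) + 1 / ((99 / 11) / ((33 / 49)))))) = -8012459 / 16854387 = -0.48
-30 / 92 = -15 / 46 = -0.33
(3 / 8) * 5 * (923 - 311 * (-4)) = 32505 / 8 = 4063.12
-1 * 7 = -7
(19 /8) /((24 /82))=779 /96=8.11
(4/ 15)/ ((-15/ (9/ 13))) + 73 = 23721/ 325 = 72.99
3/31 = 0.10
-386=-386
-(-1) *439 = 439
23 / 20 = 1.15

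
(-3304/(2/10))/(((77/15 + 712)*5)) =-49560/10757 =-4.61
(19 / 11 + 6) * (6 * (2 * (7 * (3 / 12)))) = 1785 / 11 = 162.27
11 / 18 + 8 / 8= 29 / 18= 1.61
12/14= 6/7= 0.86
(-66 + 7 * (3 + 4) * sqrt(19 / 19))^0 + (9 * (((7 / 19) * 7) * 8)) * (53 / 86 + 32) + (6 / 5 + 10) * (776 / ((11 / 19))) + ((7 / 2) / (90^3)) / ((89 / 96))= 511885961173843 / 24295231125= 21069.40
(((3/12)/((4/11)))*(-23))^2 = 64009/256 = 250.04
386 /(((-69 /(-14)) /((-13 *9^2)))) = -1896804 /23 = -82469.74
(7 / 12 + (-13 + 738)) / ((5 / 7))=60949 / 60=1015.82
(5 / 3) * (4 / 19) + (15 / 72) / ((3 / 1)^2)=1535 / 4104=0.37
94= 94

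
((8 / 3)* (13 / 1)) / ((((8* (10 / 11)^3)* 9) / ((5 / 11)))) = 1573 / 5400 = 0.29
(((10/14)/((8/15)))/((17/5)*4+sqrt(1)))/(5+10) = 25/4088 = 0.01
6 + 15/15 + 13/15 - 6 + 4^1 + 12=268/15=17.87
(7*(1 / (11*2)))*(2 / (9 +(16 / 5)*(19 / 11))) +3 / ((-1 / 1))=-2362 / 799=-2.96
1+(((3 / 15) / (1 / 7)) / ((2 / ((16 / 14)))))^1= 9 / 5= 1.80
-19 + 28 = 9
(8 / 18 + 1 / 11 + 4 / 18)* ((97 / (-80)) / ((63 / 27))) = -485 / 1232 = -0.39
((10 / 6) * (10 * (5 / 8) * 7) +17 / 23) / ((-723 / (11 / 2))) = -0.56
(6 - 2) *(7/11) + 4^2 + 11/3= 733/33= 22.21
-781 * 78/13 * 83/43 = -388938/43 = -9045.07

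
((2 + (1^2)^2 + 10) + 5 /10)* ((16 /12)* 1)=18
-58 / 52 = -29 / 26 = -1.12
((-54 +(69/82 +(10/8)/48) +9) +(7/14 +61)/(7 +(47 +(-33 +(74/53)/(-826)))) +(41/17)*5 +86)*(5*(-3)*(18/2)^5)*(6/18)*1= -21510736439188995/1281454016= -16786194.57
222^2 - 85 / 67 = 3301943 / 67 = 49282.73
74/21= 3.52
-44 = -44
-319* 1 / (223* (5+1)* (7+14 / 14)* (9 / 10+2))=-55 / 5352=-0.01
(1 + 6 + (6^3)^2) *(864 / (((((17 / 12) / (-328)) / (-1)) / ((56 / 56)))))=158687050752 / 17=9334532397.18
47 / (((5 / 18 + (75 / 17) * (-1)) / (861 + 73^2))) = -17804916 / 253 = -70375.16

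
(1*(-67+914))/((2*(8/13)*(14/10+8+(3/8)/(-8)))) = 73.58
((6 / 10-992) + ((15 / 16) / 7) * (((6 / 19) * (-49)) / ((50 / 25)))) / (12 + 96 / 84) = -10559521 / 139840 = -75.51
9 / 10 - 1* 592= -5911 / 10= -591.10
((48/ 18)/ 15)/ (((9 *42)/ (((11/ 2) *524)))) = 11528/ 8505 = 1.36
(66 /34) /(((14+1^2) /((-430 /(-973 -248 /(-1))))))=946 /12325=0.08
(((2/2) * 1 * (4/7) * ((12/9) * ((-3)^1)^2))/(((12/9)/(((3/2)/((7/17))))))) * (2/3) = 612/49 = 12.49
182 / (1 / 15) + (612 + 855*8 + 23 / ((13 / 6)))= 10192.62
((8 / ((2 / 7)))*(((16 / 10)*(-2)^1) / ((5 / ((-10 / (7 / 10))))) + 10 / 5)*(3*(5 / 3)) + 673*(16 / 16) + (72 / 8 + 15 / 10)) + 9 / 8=17957 / 8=2244.62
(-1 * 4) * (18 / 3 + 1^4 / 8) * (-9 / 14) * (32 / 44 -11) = -7119 / 44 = -161.80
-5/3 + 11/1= 9.33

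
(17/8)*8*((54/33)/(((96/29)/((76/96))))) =9367/1408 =6.65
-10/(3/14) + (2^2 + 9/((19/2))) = -2378/57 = -41.72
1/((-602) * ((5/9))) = -9/3010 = -0.00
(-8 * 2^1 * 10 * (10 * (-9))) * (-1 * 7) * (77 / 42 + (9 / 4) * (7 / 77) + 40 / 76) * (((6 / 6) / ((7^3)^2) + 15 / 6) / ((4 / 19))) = -51586588050 / 16807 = -3069351.34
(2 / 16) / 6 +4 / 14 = 103 / 336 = 0.31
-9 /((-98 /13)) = 117 /98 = 1.19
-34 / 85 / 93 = -0.00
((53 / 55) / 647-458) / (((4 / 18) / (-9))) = 1320128037 / 71170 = 18548.94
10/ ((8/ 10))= 12.50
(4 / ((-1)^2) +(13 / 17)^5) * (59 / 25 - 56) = -8114016861 / 35496425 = -228.59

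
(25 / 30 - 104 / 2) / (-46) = 307 / 276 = 1.11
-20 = -20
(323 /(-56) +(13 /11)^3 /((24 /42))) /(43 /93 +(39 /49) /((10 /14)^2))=-498961275 /350468272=-1.42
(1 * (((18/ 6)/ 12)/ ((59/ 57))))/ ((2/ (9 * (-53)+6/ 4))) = -54207/ 944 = -57.42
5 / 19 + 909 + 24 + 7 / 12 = 212917 / 228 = 933.85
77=77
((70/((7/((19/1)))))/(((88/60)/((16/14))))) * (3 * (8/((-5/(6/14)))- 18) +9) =-3755160/539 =-6966.90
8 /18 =4 /9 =0.44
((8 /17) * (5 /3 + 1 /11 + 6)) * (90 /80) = 768 /187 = 4.11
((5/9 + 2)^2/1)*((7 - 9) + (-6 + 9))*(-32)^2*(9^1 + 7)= 8667136/81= 107001.68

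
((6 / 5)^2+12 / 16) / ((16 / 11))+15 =26409 / 1600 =16.51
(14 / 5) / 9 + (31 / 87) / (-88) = 35263 / 114840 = 0.31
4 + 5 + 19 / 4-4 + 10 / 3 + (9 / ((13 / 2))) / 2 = 2149 / 156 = 13.78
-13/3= -4.33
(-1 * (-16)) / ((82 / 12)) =96 / 41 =2.34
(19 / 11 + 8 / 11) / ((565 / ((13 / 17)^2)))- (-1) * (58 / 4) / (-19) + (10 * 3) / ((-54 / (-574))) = 195419252411 / 614278170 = 318.13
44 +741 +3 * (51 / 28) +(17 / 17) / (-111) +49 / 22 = 27100231 / 34188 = 792.68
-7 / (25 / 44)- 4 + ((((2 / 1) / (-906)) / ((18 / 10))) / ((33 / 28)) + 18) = 5647222 / 3363525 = 1.68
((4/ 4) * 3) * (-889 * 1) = -2667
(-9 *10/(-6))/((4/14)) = 105/2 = 52.50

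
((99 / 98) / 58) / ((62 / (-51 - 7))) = -99 / 6076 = -0.02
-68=-68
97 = 97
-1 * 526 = -526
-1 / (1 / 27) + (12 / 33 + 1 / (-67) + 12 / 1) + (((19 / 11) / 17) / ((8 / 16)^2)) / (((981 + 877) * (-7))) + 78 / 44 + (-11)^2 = 108.12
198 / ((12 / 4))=66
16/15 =1.07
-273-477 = -750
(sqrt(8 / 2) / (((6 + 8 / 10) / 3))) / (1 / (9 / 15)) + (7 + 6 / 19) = 7.85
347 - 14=333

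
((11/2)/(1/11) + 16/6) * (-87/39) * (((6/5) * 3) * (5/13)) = -32973/169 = -195.11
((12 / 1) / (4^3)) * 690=1035 / 8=129.38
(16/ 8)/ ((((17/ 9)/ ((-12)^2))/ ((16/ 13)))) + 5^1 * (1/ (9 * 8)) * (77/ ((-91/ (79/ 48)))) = 143253367/ 763776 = 187.56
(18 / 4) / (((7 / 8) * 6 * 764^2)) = 3 / 2042936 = 0.00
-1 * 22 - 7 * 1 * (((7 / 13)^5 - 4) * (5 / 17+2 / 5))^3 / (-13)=-108334353780903481301027 / 3269191800916962558833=-33.14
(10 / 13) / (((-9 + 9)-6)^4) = 5 / 8424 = 0.00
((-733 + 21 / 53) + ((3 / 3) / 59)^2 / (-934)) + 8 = -124861158669 / 172316462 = -724.60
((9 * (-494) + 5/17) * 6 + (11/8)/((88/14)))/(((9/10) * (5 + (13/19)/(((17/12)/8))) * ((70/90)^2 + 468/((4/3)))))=-2481323715/260922368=-9.51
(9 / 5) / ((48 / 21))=63 / 80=0.79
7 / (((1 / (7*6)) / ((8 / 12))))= 196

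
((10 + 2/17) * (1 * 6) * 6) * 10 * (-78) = -4829760/17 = -284103.53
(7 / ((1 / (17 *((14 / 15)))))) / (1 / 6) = 3332 / 5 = 666.40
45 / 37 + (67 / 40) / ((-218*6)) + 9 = 19774481 / 1935840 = 10.21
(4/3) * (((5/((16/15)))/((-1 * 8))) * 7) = -175/32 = -5.47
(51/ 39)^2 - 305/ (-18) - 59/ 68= 1839659/ 103428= 17.79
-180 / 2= -90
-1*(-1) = 1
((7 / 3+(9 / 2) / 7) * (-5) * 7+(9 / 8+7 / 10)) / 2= -12281 / 240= -51.17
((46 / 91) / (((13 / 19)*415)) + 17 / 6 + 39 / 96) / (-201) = -152767799 / 9473274720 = -0.02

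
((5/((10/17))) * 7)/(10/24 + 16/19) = 1938/41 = 47.27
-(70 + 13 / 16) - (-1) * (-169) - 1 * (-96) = -2301 / 16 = -143.81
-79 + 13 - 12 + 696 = 618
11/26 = 0.42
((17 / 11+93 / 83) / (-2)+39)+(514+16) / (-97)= 2851940 / 88561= 32.20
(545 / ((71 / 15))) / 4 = 8175 / 284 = 28.79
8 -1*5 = 3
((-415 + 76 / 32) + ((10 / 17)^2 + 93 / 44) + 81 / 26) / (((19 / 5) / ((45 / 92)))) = -30279876525 / 577916768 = -52.39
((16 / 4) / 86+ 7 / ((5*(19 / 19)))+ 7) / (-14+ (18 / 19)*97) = 0.11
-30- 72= -102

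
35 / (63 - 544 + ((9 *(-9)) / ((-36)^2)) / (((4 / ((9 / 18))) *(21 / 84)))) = -160 / 2199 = -0.07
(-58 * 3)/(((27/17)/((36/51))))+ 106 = 86/3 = 28.67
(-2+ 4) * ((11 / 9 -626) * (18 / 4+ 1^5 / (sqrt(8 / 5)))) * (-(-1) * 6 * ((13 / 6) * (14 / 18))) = -511693 / 9 -511693 * sqrt(10) / 162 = -66843.14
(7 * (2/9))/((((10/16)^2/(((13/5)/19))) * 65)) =896/106875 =0.01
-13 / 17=-0.76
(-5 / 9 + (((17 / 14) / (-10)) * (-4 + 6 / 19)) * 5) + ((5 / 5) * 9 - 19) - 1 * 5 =-4555 / 342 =-13.32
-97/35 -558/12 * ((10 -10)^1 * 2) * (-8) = -97/35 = -2.77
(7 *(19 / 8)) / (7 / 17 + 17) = 2261 / 2368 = 0.95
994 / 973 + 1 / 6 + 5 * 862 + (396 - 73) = 3864913 / 834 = 4634.19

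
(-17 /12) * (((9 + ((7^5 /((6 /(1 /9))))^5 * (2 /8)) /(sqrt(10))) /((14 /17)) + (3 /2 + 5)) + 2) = -55366975868983693761889 * sqrt(10) /440798423040- 578 /21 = -397201400373.01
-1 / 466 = -0.00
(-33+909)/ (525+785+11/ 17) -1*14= -99014/ 7427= -13.33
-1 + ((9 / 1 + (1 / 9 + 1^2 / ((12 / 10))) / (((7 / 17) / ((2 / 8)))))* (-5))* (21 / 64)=-25661 / 1536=-16.71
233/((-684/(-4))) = 233/171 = 1.36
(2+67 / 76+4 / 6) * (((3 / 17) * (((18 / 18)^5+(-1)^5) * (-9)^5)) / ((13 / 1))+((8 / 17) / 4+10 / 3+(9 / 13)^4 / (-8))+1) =41689521485 / 2656858464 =15.69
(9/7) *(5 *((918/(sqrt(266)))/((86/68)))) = 702270 *sqrt(266)/40033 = 286.11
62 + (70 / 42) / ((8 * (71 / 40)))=13231 / 213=62.12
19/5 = 3.80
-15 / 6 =-5 / 2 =-2.50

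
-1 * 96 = -96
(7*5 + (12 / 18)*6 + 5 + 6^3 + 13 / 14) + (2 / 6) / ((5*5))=273989 / 1050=260.94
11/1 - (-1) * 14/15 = 179/15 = 11.93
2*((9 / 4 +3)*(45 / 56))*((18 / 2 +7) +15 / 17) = 38745 / 272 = 142.44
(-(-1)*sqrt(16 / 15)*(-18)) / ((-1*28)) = 6*sqrt(15) / 35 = 0.66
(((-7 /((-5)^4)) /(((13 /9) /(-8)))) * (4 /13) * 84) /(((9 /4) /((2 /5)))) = 150528 /528125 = 0.29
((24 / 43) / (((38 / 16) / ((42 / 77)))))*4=4608 / 8987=0.51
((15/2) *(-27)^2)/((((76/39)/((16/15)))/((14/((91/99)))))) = 45581.68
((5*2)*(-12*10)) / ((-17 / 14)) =16800 / 17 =988.24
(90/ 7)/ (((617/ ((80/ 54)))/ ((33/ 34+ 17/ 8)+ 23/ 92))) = 3250/ 31467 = 0.10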